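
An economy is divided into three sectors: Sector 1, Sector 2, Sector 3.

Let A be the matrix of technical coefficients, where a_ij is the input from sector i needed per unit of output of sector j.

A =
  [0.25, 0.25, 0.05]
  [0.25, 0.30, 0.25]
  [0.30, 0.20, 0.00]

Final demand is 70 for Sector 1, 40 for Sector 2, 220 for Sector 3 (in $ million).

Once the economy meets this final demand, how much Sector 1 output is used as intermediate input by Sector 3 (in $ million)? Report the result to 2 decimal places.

z_13 = 16.40

I − A =
  [   0.75    -0.25    -0.05]
  [  -0.25     0.70    -0.25]
  [  -0.30    -0.20     1.00]
Cofactors of I−A, C_ij = (−1)^(i+j)·(minor ij) (rows/columns in the sector order above):
  C_11 = (0.70)(1.00) − (-0.25)(-0.20) = 0.6500
  C_12 = −[(-0.25)(1.00) − (-0.25)(-0.30)] = 0.3250
  C_13 = (-0.25)(-0.20) − (0.70)(-0.30) = 0.2600
  C_21 = −[(-0.25)(1.00) − (-0.05)(-0.20)] = 0.2600
  C_22 = (0.75)(1.00) − (-0.05)(-0.30) = 0.7350
  C_23 = −[(0.75)(-0.20) − (-0.25)(-0.30)] = 0.2250
  C_31 = (-0.25)(-0.25) − (-0.05)(0.70) = 0.0975
  C_32 = −[(0.75)(-0.25) − (-0.05)(-0.25)] = 0.2000
  C_33 = (0.75)(0.70) − (-0.25)(-0.25) = 0.4625
det(I−A) = Σ_j (I−A)_1j·C_1j = (0.75)(0.6500) + (-0.25)(0.3250) + (-0.05)(0.2600) = 0.39325
adj(I−A) = Cᵀ =
  [ 0.6500   0.2600   0.0975]
  [ 0.3250   0.7350   0.2000]
  [ 0.2600   0.2250   0.4625]
(I − A)⁻¹ = adj(I−A) / det(I−A) ≈
  [   1.6529     0.6612     0.2479]
  [   0.8264     1.8690     0.5086]
  [   0.6612     0.5722     1.1761]
First solve x = (I − A)⁻¹ d = adj(I−A)·d / det(I−A); in particular x_3 = (0.2600·70 + 0.2250·40 + 0.4625·220) / 0.39325 = 128.95 / 0.39325 ≈ 327.9085.
Intermediate flow from 1 to 3: z_13 = a_13 · x_3 = 0.05 × 128.95 / 0.39325 = 6.4475 / 0.39325 ≈ 16.40.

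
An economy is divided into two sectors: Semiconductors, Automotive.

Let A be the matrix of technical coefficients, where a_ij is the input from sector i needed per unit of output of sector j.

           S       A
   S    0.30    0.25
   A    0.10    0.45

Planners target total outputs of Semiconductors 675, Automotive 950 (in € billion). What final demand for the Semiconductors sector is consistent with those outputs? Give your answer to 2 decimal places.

I − A =
  [   0.70    -0.25]
  [  -0.10     0.55]
d = (I − A) x:
  d_S = (+0.70)·675 + (-0.25)·950 = 235.00
  d_A = (-0.10)·675 + (+0.55)·950 = 455.00

d_S = 235.00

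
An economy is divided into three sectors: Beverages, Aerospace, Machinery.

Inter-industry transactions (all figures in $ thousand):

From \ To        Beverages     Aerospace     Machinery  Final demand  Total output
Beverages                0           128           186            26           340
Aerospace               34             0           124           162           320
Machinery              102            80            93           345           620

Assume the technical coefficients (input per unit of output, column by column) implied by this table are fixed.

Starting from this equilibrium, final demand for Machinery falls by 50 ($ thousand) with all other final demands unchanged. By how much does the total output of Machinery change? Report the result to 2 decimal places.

Δx_3 = -74.48

Technical coefficients a_ij = z_ij / X_j:
  a_11 = 0/340 = 0.00, a_21 = 34/340 = 0.10, a_31 = 102/340 = 0.30
  a_12 = 128/320 = 0.40, a_22 = 0/320 = 0.00, a_32 = 80/320 = 0.25
  a_13 = 186/620 = 0.30, a_23 = 124/620 = 0.20, a_33 = 93/620 = 0.15
I − A =
  [   1.00    -0.40    -0.30]
  [  -0.10     1.00    -0.20]
  [  -0.30    -0.25     0.85]
Cofactors of I−A, C_ij = (−1)^(i+j)·(minor ij) (rows/columns in the sector order above):
  C_11 = (1.00)(0.85) − (-0.20)(-0.25) = 0.8000
  C_12 = −[(-0.10)(0.85) − (-0.20)(-0.30)] = 0.1450
  C_13 = (-0.10)(-0.25) − (1.00)(-0.30) = 0.3250
  C_21 = −[(-0.40)(0.85) − (-0.30)(-0.25)] = 0.4150
  C_22 = (1.00)(0.85) − (-0.30)(-0.30) = 0.7600
  C_23 = −[(1.00)(-0.25) − (-0.40)(-0.30)] = 0.3700
  C_31 = (-0.40)(-0.20) − (-0.30)(1.00) = 0.3800
  C_32 = −[(1.00)(-0.20) − (-0.30)(-0.10)] = 0.2300
  C_33 = (1.00)(1.00) − (-0.40)(-0.10) = 0.9600
det(I−A) = Σ_j (I−A)_1j·C_1j = (1.00)(0.8000) + (-0.40)(0.1450) + (-0.30)(0.3250) = 0.6445
adj(I−A) = Cᵀ =
  [ 0.8000   0.4150   0.3800]
  [ 0.1450   0.7600   0.2300]
  [ 0.3250   0.3700   0.9600]
(I − A)⁻¹ = adj(I−A) / det(I−A) ≈
  [   1.2413     0.6439     0.5896]
  [   0.2250     1.1792     0.3569]
  [   0.5043     0.5741     1.4895]
Δx = (I − A)⁻¹ Δd with Δd having -50 in the Machinery component and 0 elsewhere.
So Δx_3 = L_33 · (-50), where L_33 = adj(I−A)_33 / det(I−A) = 0.9600 / 0.6445.
Δx_3 = 0.9600 × (-50) / 0.6445 = -48.00 / 0.6445 ≈ -74.48.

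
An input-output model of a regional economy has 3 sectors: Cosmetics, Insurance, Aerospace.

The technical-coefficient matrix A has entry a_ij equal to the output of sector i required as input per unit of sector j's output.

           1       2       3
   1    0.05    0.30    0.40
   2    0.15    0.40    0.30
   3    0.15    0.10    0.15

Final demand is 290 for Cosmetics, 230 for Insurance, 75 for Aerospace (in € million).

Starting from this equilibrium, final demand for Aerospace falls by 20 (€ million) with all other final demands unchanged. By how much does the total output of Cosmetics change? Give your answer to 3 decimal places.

Δx_1 = -18.219

I − A =
  [   0.95    -0.30    -0.40]
  [  -0.15     0.60    -0.30]
  [  -0.15    -0.10     0.85]
Cofactors of I−A, C_ij = (−1)^(i+j)·(minor ij) (rows/columns in the sector order above):
  C_11 = (0.60)(0.85) − (-0.30)(-0.10) = 0.4800
  C_12 = −[(-0.15)(0.85) − (-0.30)(-0.15)] = 0.1725
  C_13 = (-0.15)(-0.10) − (0.60)(-0.15) = 0.1050
  C_21 = −[(-0.30)(0.85) − (-0.40)(-0.10)] = 0.2950
  C_22 = (0.95)(0.85) − (-0.40)(-0.15) = 0.7475
  C_23 = −[(0.95)(-0.10) − (-0.30)(-0.15)] = 0.1400
  C_31 = (-0.30)(-0.30) − (-0.40)(0.60) = 0.3300
  C_32 = −[(0.95)(-0.30) − (-0.40)(-0.15)] = 0.3450
  C_33 = (0.95)(0.60) − (-0.30)(-0.15) = 0.5250
det(I−A) = Σ_j (I−A)_1j·C_1j = (0.95)(0.4800) + (-0.30)(0.1725) + (-0.40)(0.1050) = 0.36225
adj(I−A) = Cᵀ =
  [ 0.4800   0.2950   0.3300]
  [ 0.1725   0.7475   0.3450]
  [ 0.1050   0.1400   0.5250]
(I − A)⁻¹ = adj(I−A) / det(I−A) ≈
  [   1.3251     0.8144     0.9110]
  [   0.4762     2.0635     0.9524]
  [   0.2899     0.3865     1.4493]
Δx = (I − A)⁻¹ Δd with Δd having -20 in the Aerospace component and 0 elsewhere.
So Δx_1 = L_13 · (-20), where L_13 = adj(I−A)_13 / det(I−A) = 0.3300 / 0.36225.
Δx_1 = 0.3300 × (-20) / 0.36225 = -6.60 / 0.36225 ≈ -18.219.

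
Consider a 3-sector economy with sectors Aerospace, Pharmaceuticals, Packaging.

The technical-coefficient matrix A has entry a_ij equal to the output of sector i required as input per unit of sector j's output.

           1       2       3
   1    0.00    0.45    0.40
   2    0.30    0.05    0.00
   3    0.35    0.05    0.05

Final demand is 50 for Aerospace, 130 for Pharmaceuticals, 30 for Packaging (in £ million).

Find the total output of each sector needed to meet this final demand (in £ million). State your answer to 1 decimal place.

x_1 = 180.6, x_2 = 193.9, x_3 = 108.3

I − A =
  [   1.00    -0.45    -0.40]
  [  -0.30     0.95     0.00]
  [  -0.35    -0.05     0.95]
Cofactors of I−A, C_ij = (−1)^(i+j)·(minor ij) (rows/columns in the sector order above):
  C_11 = (0.95)(0.95) − (0.00)(-0.05) = 0.9025
  C_12 = −[(-0.30)(0.95) − (0.00)(-0.35)] = 0.2850
  C_13 = (-0.30)(-0.05) − (0.95)(-0.35) = 0.3475
  C_21 = −[(-0.45)(0.95) − (-0.40)(-0.05)] = 0.4475
  C_22 = (1.00)(0.95) − (-0.40)(-0.35) = 0.8100
  C_23 = −[(1.00)(-0.05) − (-0.45)(-0.35)] = 0.2075
  C_31 = (-0.45)(0.00) − (-0.40)(0.95) = 0.3800
  C_32 = −[(1.00)(0.00) − (-0.40)(-0.30)] = 0.1200
  C_33 = (1.00)(0.95) − (-0.45)(-0.30) = 0.8150
det(I−A) = Σ_j (I−A)_1j·C_1j = (1.00)(0.9025) + (-0.45)(0.2850) + (-0.40)(0.3475) = 0.63525
adj(I−A) = Cᵀ =
  [ 0.9025   0.4475   0.3800]
  [ 0.2850   0.8100   0.1200]
  [ 0.3475   0.2075   0.8150]
(I − A)⁻¹ = adj(I−A) / det(I−A) ≈
  [   1.4207     0.7044     0.5982]
  [   0.4486     1.2751     0.1889]
  [   0.5470     0.3266     1.2830]
x = (I − A)⁻¹ d = adj(I−A)·d / det(I−A), with det(I−A) = 0.63525:
  x_1 = (0.9025·50 + 0.4475·130 + 0.3800·30) / 0.63525 = 114.70 / 0.63525 ≈ 180.6
  x_2 = (0.2850·50 + 0.8100·130 + 0.1200·30) / 0.63525 = 123.15 / 0.63525 ≈ 193.9
  x_3 = (0.3475·50 + 0.2075·130 + 0.8150·30) / 0.63525 = 68.80 / 0.63525 ≈ 108.3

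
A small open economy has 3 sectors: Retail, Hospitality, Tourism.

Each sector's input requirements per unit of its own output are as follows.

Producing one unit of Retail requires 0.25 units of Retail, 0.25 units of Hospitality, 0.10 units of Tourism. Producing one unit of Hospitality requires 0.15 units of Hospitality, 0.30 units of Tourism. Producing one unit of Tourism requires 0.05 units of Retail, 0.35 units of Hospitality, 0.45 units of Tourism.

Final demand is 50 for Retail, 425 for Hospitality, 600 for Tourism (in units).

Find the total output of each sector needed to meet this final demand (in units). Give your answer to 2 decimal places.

x_R = 189.48, x_H = 1314.31, x_T = 1842.25

I − A =
  [   0.75     0.00    -0.05]
  [  -0.25     0.85    -0.35]
  [  -0.10    -0.30     0.55]
Cofactors of I−A, C_ij = (−1)^(i+j)·(minor ij) (rows/columns in the sector order above):
  C_11 = (0.85)(0.55) − (-0.35)(-0.30) = 0.3625
  C_12 = −[(-0.25)(0.55) − (-0.35)(-0.10)] = 0.1725
  C_13 = (-0.25)(-0.30) − (0.85)(-0.10) = 0.1600
  C_21 = −[(0.00)(0.55) − (-0.05)(-0.30)] = 0.0150
  C_22 = (0.75)(0.55) − (-0.05)(-0.10) = 0.4075
  C_23 = −[(0.75)(-0.30) − (0.00)(-0.10)] = 0.2250
  C_31 = (0.00)(-0.35) − (-0.05)(0.85) = 0.0425
  C_32 = −[(0.75)(-0.35) − (-0.05)(-0.25)] = 0.2750
  C_33 = (0.75)(0.85) − (0.00)(-0.25) = 0.6375
det(I−A) = Σ_j (I−A)_1j·C_1j = (0.75)(0.3625) + (0.00)(0.1725) + (-0.05)(0.1600) = 0.263875
adj(I−A) = Cᵀ =
  [ 0.3625   0.0150   0.0425]
  [ 0.1725   0.4075   0.2750]
  [ 0.1600   0.2250   0.6375]
(I − A)⁻¹ = adj(I−A) / det(I−A) ≈
  [   1.3738     0.0568     0.1611]
  [   0.6537     1.5443     1.0422]
  [   0.6063     0.8527     2.4159]
x = (I − A)⁻¹ d = adj(I−A)·d / det(I−A), with det(I−A) = 0.263875:
  x_R = (0.3625·50 + 0.0150·425 + 0.0425·600) / 0.263875 = 50.00 / 0.263875 ≈ 189.48
  x_H = (0.1725·50 + 0.4075·425 + 0.2750·600) / 0.263875 = 346.8125 / 0.263875 ≈ 1314.31
  x_T = (0.1600·50 + 0.2250·425 + 0.6375·600) / 0.263875 = 486.125 / 0.263875 ≈ 1842.25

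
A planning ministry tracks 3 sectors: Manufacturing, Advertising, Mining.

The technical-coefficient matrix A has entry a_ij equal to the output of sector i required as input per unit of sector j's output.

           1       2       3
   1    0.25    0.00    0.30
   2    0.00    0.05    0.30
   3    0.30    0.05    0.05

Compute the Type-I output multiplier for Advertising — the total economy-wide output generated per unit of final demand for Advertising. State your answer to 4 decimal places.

m_2 = 1.1635

I − A =
  [   0.75     0.00    -0.30]
  [   0.00     0.95    -0.30]
  [  -0.30    -0.05     0.95]
Cofactors of I−A, C_ij = (−1)^(i+j)·(minor ij) (rows/columns in the sector order above):
  C_11 = (0.95)(0.95) − (-0.30)(-0.05) = 0.8875
  C_12 = −[(0.00)(0.95) − (-0.30)(-0.30)] = 0.0900
  C_13 = (0.00)(-0.05) − (0.95)(-0.30) = 0.2850
  C_21 = −[(0.00)(0.95) − (-0.30)(-0.05)] = 0.0150
  C_22 = (0.75)(0.95) − (-0.30)(-0.30) = 0.6225
  C_23 = −[(0.75)(-0.05) − (0.00)(-0.30)] = 0.0375
  C_31 = (0.00)(-0.30) − (-0.30)(0.95) = 0.2850
  C_32 = −[(0.75)(-0.30) − (-0.30)(0.00)] = 0.2250
  C_33 = (0.75)(0.95) − (0.00)(0.00) = 0.7125
det(I−A) = Σ_j (I−A)_1j·C_1j = (0.75)(0.8875) + (0.00)(0.0900) + (-0.30)(0.2850) = 0.580125
adj(I−A) = Cᵀ =
  [ 0.8875   0.0150   0.2850]
  [ 0.0900   0.6225   0.2250]
  [ 0.2850   0.0375   0.7125]
(I − A)⁻¹ = adj(I−A) / det(I−A) ≈
  [   1.52984     0.02586     0.49127]
  [   0.15514     1.07304     0.38785]
  [   0.49127     0.06464     1.22818]
The output multiplier for sector j is the column-j sum of the Leontief inverse (I − A)⁻¹ = adj(I−A) / det(I−A).
Column 2 of adj(I−A): (0.0150, 0.6225, 0.0375); det(I−A) = 0.580125.
m_2 = (0.0150 + 0.6225 + 0.0375) / 0.580125 = 0.675 / 0.580125 ≈ 1.1635.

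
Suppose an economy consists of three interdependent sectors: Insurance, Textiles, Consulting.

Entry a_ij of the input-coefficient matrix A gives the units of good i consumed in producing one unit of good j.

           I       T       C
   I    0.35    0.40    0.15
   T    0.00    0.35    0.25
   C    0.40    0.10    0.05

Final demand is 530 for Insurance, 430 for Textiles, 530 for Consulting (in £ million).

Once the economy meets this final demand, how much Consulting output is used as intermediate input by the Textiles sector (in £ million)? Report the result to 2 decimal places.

z_CT = 123.76

I − A =
  [   0.65    -0.40    -0.15]
  [   0.00     0.65    -0.25]
  [  -0.40    -0.10     0.95]
Cofactors of I−A, C_ij = (−1)^(i+j)·(minor ij) (rows/columns in the sector order above):
  C_11 = (0.65)(0.95) − (-0.25)(-0.10) = 0.5925
  C_12 = −[(0.00)(0.95) − (-0.25)(-0.40)] = 0.1000
  C_13 = (0.00)(-0.10) − (0.65)(-0.40) = 0.2600
  C_21 = −[(-0.40)(0.95) − (-0.15)(-0.10)] = 0.3950
  C_22 = (0.65)(0.95) − (-0.15)(-0.40) = 0.5575
  C_23 = −[(0.65)(-0.10) − (-0.40)(-0.40)] = 0.2250
  C_31 = (-0.40)(-0.25) − (-0.15)(0.65) = 0.1975
  C_32 = −[(0.65)(-0.25) − (-0.15)(0.00)] = 0.1625
  C_33 = (0.65)(0.65) − (-0.40)(0.00) = 0.4225
det(I−A) = Σ_j (I−A)_1j·C_1j = (0.65)(0.5925) + (-0.40)(0.1000) + (-0.15)(0.2600) = 0.306125
adj(I−A) = Cᵀ =
  [ 0.5925   0.3950   0.1975]
  [ 0.1000   0.5575   0.1625]
  [ 0.2600   0.2250   0.4225]
(I − A)⁻¹ = adj(I−A) / det(I−A) ≈
  [   1.9355     1.2903     0.6452]
  [   0.3267     1.8212     0.5308]
  [   0.8493     0.7350     1.3802]
First solve x = (I − A)⁻¹ d = adj(I−A)·d / det(I−A); in particular x_T = (0.1000·530 + 0.5575·430 + 0.1625·530) / 0.306125 = 378.85 / 0.306125 ≈ 1237.5664.
Intermediate flow from C to T: z_CT = a_CT · x_T = 0.10 × 378.85 / 0.306125 = 37.885 / 0.306125 ≈ 123.76.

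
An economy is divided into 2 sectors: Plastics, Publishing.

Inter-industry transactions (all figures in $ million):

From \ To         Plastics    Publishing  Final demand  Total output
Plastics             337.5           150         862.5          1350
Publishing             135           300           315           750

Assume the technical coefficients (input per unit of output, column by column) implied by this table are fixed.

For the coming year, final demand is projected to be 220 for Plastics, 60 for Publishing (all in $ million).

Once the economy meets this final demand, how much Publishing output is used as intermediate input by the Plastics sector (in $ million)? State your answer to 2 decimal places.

z_21 = 33.49

Technical coefficients a_ij = z_ij / X_j:
  a_11 = 337.5/1350 = 0.25, a_21 = 135/1350 = 0.10
  a_12 = 150/750 = 0.20, a_22 = 300/750 = 0.40
I − A =
  [   0.75    -0.20]
  [  -0.10     0.60]
det(I−A) = (0.75)(0.60) − (-0.20)(-0.10) = 0.4300
adj(I−A) = [[0.60, 0.20], [0.10, 0.75]]
(I − A)⁻¹ = adj(I−A) / det(I−A) ≈
  [   1.3953     0.4651]
  [   0.2326     1.7442]
First solve x = (I − A)⁻¹ d = adj(I−A)·d / det(I−A); in particular x_1 = (0.60·220 + 0.20·60) / 0.4300 = 144.00 / 0.4300 ≈ 334.8837.
Intermediate flow from 2 to 1: z_21 = a_21 · x_1 = 0.10 × 144.00 / 0.4300 = 14.40 / 0.4300 ≈ 33.49.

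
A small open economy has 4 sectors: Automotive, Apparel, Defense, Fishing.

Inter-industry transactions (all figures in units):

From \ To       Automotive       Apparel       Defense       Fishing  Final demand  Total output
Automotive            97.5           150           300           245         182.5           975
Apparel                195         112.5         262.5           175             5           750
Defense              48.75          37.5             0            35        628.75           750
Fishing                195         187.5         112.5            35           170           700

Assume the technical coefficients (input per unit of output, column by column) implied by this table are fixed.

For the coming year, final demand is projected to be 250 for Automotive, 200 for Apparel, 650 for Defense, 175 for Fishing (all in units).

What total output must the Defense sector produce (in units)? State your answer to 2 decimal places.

Technical coefficients a_ij = z_ij / X_j:
  a_11 = 97.5/975 = 0.10, a_21 = 195/975 = 0.20, a_31 = 48.75/975 = 0.05, a_41 = 195/975 = 0.20
  a_12 = 150/750 = 0.20, a_22 = 112.5/750 = 0.15, a_32 = 37.5/750 = 0.05, a_42 = 187.5/750 = 0.25
  a_13 = 300/750 = 0.40, a_23 = 262.5/750 = 0.35, a_33 = 0/750 = 0.00, a_43 = 112.5/750 = 0.15
  a_14 = 245/700 = 0.35, a_24 = 175/700 = 0.25, a_34 = 35/700 = 0.05, a_44 = 35/700 = 0.05
I − A =
  [   0.90    -0.20    -0.40    -0.35]
  [  -0.20     0.85    -0.35    -0.25]
  [  -0.05    -0.05     1.00    -0.05]
  [  -0.20    -0.25    -0.15     0.95]
Compute the cofactors C_ij = (−1)^(i+j)·(3×3 minor ij) of I−A; the adjugate is their transpose:
adj(I−A) = Cᵀ =
  [ 0.715750   0.302625   0.447250   0.366875]
  [ 0.260500   0.752625   0.415000   0.315875]
  [ 0.060250   0.066375   0.545500   0.068375]
  [ 0.228750   0.272250   0.289500   0.684750]
det(I−A) = Σ_j (I−A)_1j·C_1j = (0.90)(0.715750) + (-0.20)(0.260500) + (-0.40)(0.060250) + (-0.35)(0.228750) = 0.4879125
(I − A)⁻¹ = adj(I−A) / det(I−A) ≈
  [   1.4670     0.6202     0.9167     0.7519]
  [   0.5339     1.5425     0.8506     0.6474]
  [   0.1235     0.1360     1.1180     0.1401]
  [   0.4688     0.5580     0.5933     1.4034]
x = (I − A)⁻¹ d = adj(I−A)·d / det(I−A), with det(I−A) = 0.4879125:
  x_1 = (0.715750·250 + 0.302625·200 + 0.447250·650 + 0.366875·175) / 0.4879125 = 594.378125 / 0.4879125 ≈ 1218.21
  x_2 = (0.260500·250 + 0.752625·200 + 0.415000·650 + 0.315875·175) / 0.4879125 = 540.678125 / 0.4879125 ≈ 1108.15
  x_3 = (0.060250·250 + 0.066375·200 + 0.545500·650 + 0.068375·175) / 0.4879125 = 394.878125 / 0.4879125 ≈ 809.32
  x_4 = (0.228750·250 + 0.272250·200 + 0.289500·650 + 0.684750·175) / 0.4879125 = 419.64375 / 0.4879125 ≈ 860.08

x_3 = 809.32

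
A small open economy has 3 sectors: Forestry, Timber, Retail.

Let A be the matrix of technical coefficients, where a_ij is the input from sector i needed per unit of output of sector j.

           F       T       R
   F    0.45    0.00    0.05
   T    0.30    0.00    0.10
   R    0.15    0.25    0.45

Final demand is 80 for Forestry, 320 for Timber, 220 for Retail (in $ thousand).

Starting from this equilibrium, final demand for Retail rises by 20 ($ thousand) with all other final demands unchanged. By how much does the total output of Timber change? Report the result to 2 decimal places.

I − A =
  [   0.55     0.00    -0.05]
  [  -0.30     1.00    -0.10]
  [  -0.15    -0.25     0.55]
Cofactors of I−A, C_ij = (−1)^(i+j)·(minor ij) (rows/columns in the sector order above):
  C_11 = (1.00)(0.55) − (-0.10)(-0.25) = 0.5250
  C_12 = −[(-0.30)(0.55) − (-0.10)(-0.15)] = 0.1800
  C_13 = (-0.30)(-0.25) − (1.00)(-0.15) = 0.2250
  C_21 = −[(0.00)(0.55) − (-0.05)(-0.25)] = 0.0125
  C_22 = (0.55)(0.55) − (-0.05)(-0.15) = 0.2950
  C_23 = −[(0.55)(-0.25) − (0.00)(-0.15)] = 0.1375
  C_31 = (0.00)(-0.10) − (-0.05)(1.00) = 0.0500
  C_32 = −[(0.55)(-0.10) − (-0.05)(-0.30)] = 0.0700
  C_33 = (0.55)(1.00) − (0.00)(-0.30) = 0.5500
det(I−A) = Σ_j (I−A)_1j·C_1j = (0.55)(0.5250) + (0.00)(0.1800) + (-0.05)(0.2250) = 0.2775
adj(I−A) = Cᵀ =
  [ 0.5250   0.0125   0.0500]
  [ 0.1800   0.2950   0.0700]
  [ 0.2250   0.1375   0.5500]
(I − A)⁻¹ = adj(I−A) / det(I−A) ≈
  [   1.8919     0.0450     0.1802]
  [   0.6486     1.0631     0.2523]
  [   0.8108     0.4955     1.9820]
Δx = (I − A)⁻¹ Δd with Δd having +20 in the Retail component and 0 elsewhere.
So Δx_T = L_TR · (+20), where L_TR = adj(I−A)_TR / det(I−A) = 0.0700 / 0.2775.
Δx_T = 0.0700 × (+20) / 0.2775 = 1.40 / 0.2775 ≈ 5.05.

Δx_T = 5.05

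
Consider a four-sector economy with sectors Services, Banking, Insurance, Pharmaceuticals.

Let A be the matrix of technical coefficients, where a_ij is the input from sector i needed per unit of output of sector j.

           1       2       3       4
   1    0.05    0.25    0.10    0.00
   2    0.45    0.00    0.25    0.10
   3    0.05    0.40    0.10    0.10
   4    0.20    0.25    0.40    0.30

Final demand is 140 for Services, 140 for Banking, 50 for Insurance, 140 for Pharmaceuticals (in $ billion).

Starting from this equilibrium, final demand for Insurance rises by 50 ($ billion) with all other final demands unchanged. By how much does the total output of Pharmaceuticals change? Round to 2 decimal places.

I − A =
  [   0.95    -0.25    -0.10     0.00]
  [  -0.45     1.00    -0.25    -0.10]
  [  -0.05    -0.40     0.90    -0.10]
  [  -0.20    -0.25    -0.40     0.70]
Compute the cofactors C_ij = (−1)^(i+j)·(3×3 minor ij) of I−A; the adjugate is their transpose:
adj(I−A) = Cᵀ =
  [ 0.475250   0.178000   0.121250   0.042750]
  [ 0.299250   0.555000   0.237750   0.113250]
  [ 0.199000   0.303500   0.557500   0.123000]
  [ 0.356375   0.422500   0.438125   0.632625]
det(I−A) = Σ_j (I−A)_1j·C_1j = (0.95)(0.475250) + (-0.25)(0.299250) + (-0.10)(0.199000) + (0.00)(0.356375) = 0.356775
(I − A)⁻¹ = adj(I−A) / det(I−A) ≈
  [   1.3321     0.4989     0.3399     0.1198]
  [   0.8388     1.5556     0.6664     0.3174]
  [   0.5578     0.8507     1.5626     0.3448]
  [   0.9989     1.1842     1.2280     1.7732]
Δx = (I − A)⁻¹ Δd with Δd having +50 in the Insurance component and 0 elsewhere.
So Δx_4 = L_43 · (+50), where L_43 = adj(I−A)_43 / det(I−A) = 0.438125 / 0.356775.
Δx_4 = 0.438125 × (+50) / 0.356775 = 21.90625 / 0.356775 ≈ 61.40.

Δx_4 = 61.40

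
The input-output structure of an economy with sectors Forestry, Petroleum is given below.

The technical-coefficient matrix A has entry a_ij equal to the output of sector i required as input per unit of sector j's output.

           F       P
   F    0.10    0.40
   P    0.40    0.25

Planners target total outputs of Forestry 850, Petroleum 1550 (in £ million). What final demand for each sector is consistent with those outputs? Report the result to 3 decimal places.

I − A =
  [   0.90    -0.40]
  [  -0.40     0.75]
d = (I − A) x:
  d_F = (+0.90)·850 + (-0.40)·1550 = 145.000
  d_P = (-0.40)·850 + (+0.75)·1550 = 822.500

d_F = 145.000, d_P = 822.500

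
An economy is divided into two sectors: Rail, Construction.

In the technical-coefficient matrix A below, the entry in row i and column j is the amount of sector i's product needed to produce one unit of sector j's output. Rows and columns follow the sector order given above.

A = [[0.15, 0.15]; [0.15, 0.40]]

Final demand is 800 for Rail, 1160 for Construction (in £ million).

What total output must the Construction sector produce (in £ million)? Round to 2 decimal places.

I − A =
  [   0.85    -0.15]
  [  -0.15     0.60]
det(I−A) = (0.85)(0.60) − (-0.15)(-0.15) = 0.4875
adj(I−A) = [[0.60, 0.15], [0.15, 0.85]]
(I − A)⁻¹ = adj(I−A) / det(I−A) ≈
  [   1.2308     0.3077]
  [   0.3077     1.7436]
x = (I − A)⁻¹ d = adj(I−A)·d / det(I−A), with det(I−A) = 0.4875:
  x_1 = (0.60·800 + 0.15·1160) / 0.4875 = 654.00 / 0.4875 ≈ 1341.54
  x_2 = (0.15·800 + 0.85·1160) / 0.4875 = 1106.00 / 0.4875 ≈ 2268.72

x_2 = 2268.72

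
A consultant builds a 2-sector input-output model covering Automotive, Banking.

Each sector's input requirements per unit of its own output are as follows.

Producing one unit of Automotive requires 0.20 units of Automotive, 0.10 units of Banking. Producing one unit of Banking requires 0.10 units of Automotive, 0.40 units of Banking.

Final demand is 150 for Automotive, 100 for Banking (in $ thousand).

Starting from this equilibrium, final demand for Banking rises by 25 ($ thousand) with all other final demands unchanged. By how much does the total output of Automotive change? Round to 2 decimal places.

I − A =
  [   0.80    -0.10]
  [  -0.10     0.60]
det(I−A) = (0.80)(0.60) − (-0.10)(-0.10) = 0.4700
adj(I−A) = [[0.60, 0.10], [0.10, 0.80]]
(I − A)⁻¹ = adj(I−A) / det(I−A) ≈
  [   1.2766     0.2128]
  [   0.2128     1.7021]
Δx = (I − A)⁻¹ Δd with Δd having +25 in the Banking component and 0 elsewhere.
So Δx_1 = L_12 · (+25), where L_12 = adj(I−A)_12 / det(I−A) = 0.10 / 0.4700.
Δx_1 = 0.10 × (+25) / 0.4700 = 2.50 / 0.4700 ≈ 5.32.

Δx_1 = 5.32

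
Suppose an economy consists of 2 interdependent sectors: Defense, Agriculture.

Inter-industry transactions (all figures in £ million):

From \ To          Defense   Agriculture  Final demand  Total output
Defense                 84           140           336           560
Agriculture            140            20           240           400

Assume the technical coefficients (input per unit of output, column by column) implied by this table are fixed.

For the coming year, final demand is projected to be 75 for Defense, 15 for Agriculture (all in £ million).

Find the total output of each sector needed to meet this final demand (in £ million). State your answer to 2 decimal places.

x_1 = 106.25, x_2 = 43.75

Technical coefficients a_ij = z_ij / X_j:
  a_11 = 84/560 = 0.15, a_21 = 140/560 = 0.25
  a_12 = 140/400 = 0.35, a_22 = 20/400 = 0.05
I − A =
  [   0.85    -0.35]
  [  -0.25     0.95]
det(I−A) = (0.85)(0.95) − (-0.35)(-0.25) = 0.7200
adj(I−A) = [[0.95, 0.35], [0.25, 0.85]]
(I − A)⁻¹ = adj(I−A) / det(I−A) ≈
  [   1.3194     0.4861]
  [   0.3472     1.1806]
x = (I − A)⁻¹ d = adj(I−A)·d / det(I−A), with det(I−A) = 0.7200:
  x_1 = (0.95·75 + 0.35·15) / 0.7200 = 76.50 / 0.7200 = 106.25
  x_2 = (0.25·75 + 0.85·15) / 0.7200 = 31.50 / 0.7200 = 43.75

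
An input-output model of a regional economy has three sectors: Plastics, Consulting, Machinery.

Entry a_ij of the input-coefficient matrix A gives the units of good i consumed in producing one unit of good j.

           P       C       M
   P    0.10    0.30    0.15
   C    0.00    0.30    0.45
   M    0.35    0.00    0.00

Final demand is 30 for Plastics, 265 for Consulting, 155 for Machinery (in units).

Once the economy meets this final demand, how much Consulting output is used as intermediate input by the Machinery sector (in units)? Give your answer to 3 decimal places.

I − A =
  [   0.90    -0.30    -0.15]
  [   0.00     0.70    -0.45]
  [  -0.35     0.00     1.00]
Cofactors of I−A, C_ij = (−1)^(i+j)·(minor ij) (rows/columns in the sector order above):
  C_11 = (0.70)(1.00) − (-0.45)(0.00) = 0.7000
  C_12 = −[(0.00)(1.00) − (-0.45)(-0.35)] = 0.1575
  C_13 = (0.00)(0.00) − (0.70)(-0.35) = 0.2450
  C_21 = −[(-0.30)(1.00) − (-0.15)(0.00)] = 0.3000
  C_22 = (0.90)(1.00) − (-0.15)(-0.35) = 0.8475
  C_23 = −[(0.90)(0.00) − (-0.30)(-0.35)] = 0.1050
  C_31 = (-0.30)(-0.45) − (-0.15)(0.70) = 0.2400
  C_32 = −[(0.90)(-0.45) − (-0.15)(0.00)] = 0.4050
  C_33 = (0.90)(0.70) − (-0.30)(0.00) = 0.6300
det(I−A) = Σ_j (I−A)_1j·C_1j = (0.90)(0.7000) + (-0.30)(0.1575) + (-0.15)(0.2450) = 0.5460
adj(I−A) = Cᵀ =
  [ 0.7000   0.3000   0.2400]
  [ 0.1575   0.8475   0.4050]
  [ 0.2450   0.1050   0.6300]
(I − A)⁻¹ = adj(I−A) / det(I−A) ≈
  [   1.2821     0.5495     0.4396]
  [   0.2885     1.5522     0.7418]
  [   0.4487     0.1923     1.1538]
First solve x = (I − A)⁻¹ d = adj(I−A)·d / det(I−A); in particular x_M = (0.2450·30 + 0.1050·265 + 0.6300·155) / 0.5460 = 132.825 / 0.5460 ≈ 243.26923.
Intermediate flow from C to M: z_CM = a_CM · x_M = 0.45 × 132.825 / 0.5460 = 59.77125 / 0.5460 ≈ 109.471.

z_CM = 109.471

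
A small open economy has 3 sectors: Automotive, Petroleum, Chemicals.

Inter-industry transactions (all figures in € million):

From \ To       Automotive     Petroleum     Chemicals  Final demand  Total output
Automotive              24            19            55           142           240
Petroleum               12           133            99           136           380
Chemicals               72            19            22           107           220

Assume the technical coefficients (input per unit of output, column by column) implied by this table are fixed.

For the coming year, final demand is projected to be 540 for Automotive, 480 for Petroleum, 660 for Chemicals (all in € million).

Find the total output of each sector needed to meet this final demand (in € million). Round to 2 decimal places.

Technical coefficients a_ij = z_ij / X_j:
  a_AA = 24/240 = 0.10, a_PA = 12/240 = 0.05, a_CA = 72/240 = 0.30
  a_AP = 19/380 = 0.05, a_PP = 133/380 = 0.35, a_CP = 19/380 = 0.05
  a_AC = 55/220 = 0.25, a_PC = 99/220 = 0.45, a_CC = 22/220 = 0.10
I − A =
  [   0.90    -0.05    -0.25]
  [  -0.05     0.65    -0.45]
  [  -0.30    -0.05     0.90]
Cofactors of I−A, C_ij = (−1)^(i+j)·(minor ij) (rows/columns in the sector order above):
  C_11 = (0.65)(0.90) − (-0.45)(-0.05) = 0.5625
  C_12 = −[(-0.05)(0.90) − (-0.45)(-0.30)] = 0.1800
  C_13 = (-0.05)(-0.05) − (0.65)(-0.30) = 0.1975
  C_21 = −[(-0.05)(0.90) − (-0.25)(-0.05)] = 0.0575
  C_22 = (0.90)(0.90) − (-0.25)(-0.30) = 0.7350
  C_23 = −[(0.90)(-0.05) − (-0.05)(-0.30)] = 0.0600
  C_31 = (-0.05)(-0.45) − (-0.25)(0.65) = 0.1850
  C_32 = −[(0.90)(-0.45) − (-0.25)(-0.05)] = 0.4175
  C_33 = (0.90)(0.65) − (-0.05)(-0.05) = 0.5825
det(I−A) = Σ_j (I−A)_1j·C_1j = (0.90)(0.5625) + (-0.05)(0.1800) + (-0.25)(0.1975) = 0.447875
adj(I−A) = Cᵀ =
  [ 0.5625   0.0575   0.1850]
  [ 0.1800   0.7350   0.4175]
  [ 0.1975   0.0600   0.5825]
(I − A)⁻¹ = adj(I−A) / det(I−A) ≈
  [   1.2559     0.1284     0.4131]
  [   0.4019     1.6411     0.9322]
  [   0.4410     0.1340     1.3006]
x = (I − A)⁻¹ d = adj(I−A)·d / det(I−A), with det(I−A) = 0.447875:
  x_A = (0.5625·540 + 0.0575·480 + 0.1850·660) / 0.447875 = 453.45 / 0.447875 ≈ 1012.45
  x_P = (0.1800·540 + 0.7350·480 + 0.4175·660) / 0.447875 = 725.55 / 0.447875 ≈ 1619.98
  x_C = (0.1975·540 + 0.0600·480 + 0.5825·660) / 0.447875 = 519.90 / 0.447875 ≈ 1160.81

x_A = 1012.45, x_P = 1619.98, x_C = 1160.81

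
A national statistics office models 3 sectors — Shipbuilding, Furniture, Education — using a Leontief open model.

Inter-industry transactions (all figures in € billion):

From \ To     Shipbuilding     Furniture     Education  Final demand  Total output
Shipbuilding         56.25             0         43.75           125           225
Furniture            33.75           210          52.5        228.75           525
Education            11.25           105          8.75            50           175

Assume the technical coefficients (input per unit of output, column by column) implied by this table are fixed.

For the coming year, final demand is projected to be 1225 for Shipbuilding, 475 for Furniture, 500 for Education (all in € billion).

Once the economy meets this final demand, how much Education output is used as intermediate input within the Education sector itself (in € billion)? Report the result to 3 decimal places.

Technical coefficients a_ij = z_ij / X_j:
  a_SS = 56.25/225 = 0.25, a_FS = 33.75/225 = 0.15, a_ES = 11.25/225 = 0.05
  a_SF = 0/525 = 0.00, a_FF = 210/525 = 0.40, a_EF = 105/525 = 0.20
  a_SE = 43.75/175 = 0.25, a_FE = 52.5/175 = 0.30, a_EE = 8.75/175 = 0.05
I − A =
  [   0.75     0.00    -0.25]
  [  -0.15     0.60    -0.30]
  [  -0.05    -0.20     0.95]
Cofactors of I−A, C_ij = (−1)^(i+j)·(minor ij) (rows/columns in the sector order above):
  C_11 = (0.60)(0.95) − (-0.30)(-0.20) = 0.5100
  C_12 = −[(-0.15)(0.95) − (-0.30)(-0.05)] = 0.1575
  C_13 = (-0.15)(-0.20) − (0.60)(-0.05) = 0.0600
  C_21 = −[(0.00)(0.95) − (-0.25)(-0.20)] = 0.0500
  C_22 = (0.75)(0.95) − (-0.25)(-0.05) = 0.7000
  C_23 = −[(0.75)(-0.20) − (0.00)(-0.05)] = 0.1500
  C_31 = (0.00)(-0.30) − (-0.25)(0.60) = 0.1500
  C_32 = −[(0.75)(-0.30) − (-0.25)(-0.15)] = 0.2625
  C_33 = (0.75)(0.60) − (0.00)(-0.15) = 0.4500
det(I−A) = Σ_j (I−A)_1j·C_1j = (0.75)(0.5100) + (0.00)(0.1575) + (-0.25)(0.0600) = 0.3675
adj(I−A) = Cᵀ =
  [ 0.5100   0.0500   0.1500]
  [ 0.1575   0.7000   0.2625]
  [ 0.0600   0.1500   0.4500]
(I − A)⁻¹ = adj(I−A) / det(I−A) ≈
  [   1.3878     0.1361     0.4082]
  [   0.4286     1.9048     0.7143]
  [   0.1633     0.4082     1.2245]
First solve x = (I − A)⁻¹ d = adj(I−A)·d / det(I−A); in particular x_E = (0.0600·1225 + 0.1500·475 + 0.4500·500) / 0.3675 = 369.75 / 0.3675 ≈ 1006.12245.
Intermediate flow from E to E: z_EE = a_EE · x_E = 0.05 × 369.75 / 0.3675 = 18.4875 / 0.3675 ≈ 50.306.

z_EE = 50.306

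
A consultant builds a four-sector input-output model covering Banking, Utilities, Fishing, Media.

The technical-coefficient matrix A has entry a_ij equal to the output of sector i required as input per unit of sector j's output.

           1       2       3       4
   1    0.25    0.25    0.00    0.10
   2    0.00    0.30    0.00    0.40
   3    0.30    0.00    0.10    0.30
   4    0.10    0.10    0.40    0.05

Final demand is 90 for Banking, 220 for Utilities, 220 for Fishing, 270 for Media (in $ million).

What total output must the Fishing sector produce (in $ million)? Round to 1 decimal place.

I − A =
  [   0.75    -0.25     0.00    -0.10]
  [   0.00     0.70     0.00    -0.40]
  [  -0.30     0.00     0.90    -0.30]
  [  -0.10    -0.10    -0.40     0.95]
Compute the cofactors C_ij = (−1)^(i+j)·(3×3 minor ij) of I−A; the adjugate is their transpose:
adj(I−A) = Cᵀ =
  [ 0.47850   0.19275   0.06800   0.15300]
  [ 0.08400   0.53025   0.12000   0.27000]
  [ 0.20850   0.10425   0.45175   0.20850]
  [ 0.14700   0.12000   0.21000   0.47250]
det(I−A) = Σ_j (I−A)_1j·C_1j = (0.75)(0.47850) + (-0.25)(0.08400) + (0.00)(0.20850) + (-0.10)(0.14700) = 0.323175
(I − A)⁻¹ = adj(I−A) / det(I−A) ≈
  [   1.4806     0.5964     0.2104     0.4734]
  [   0.2599     1.6408     0.3713     0.8355]
  [   0.6452     0.3226     1.3978     0.6452]
  [   0.4549     0.3713     0.6498     1.4621]
x = (I − A)⁻¹ d = adj(I−A)·d / det(I−A), with det(I−A) = 0.323175:
  x_1 = (0.47850·90 + 0.19275·220 + 0.06800·220 + 0.15300·270) / 0.323175 = 141.74 / 0.323175 ≈ 438.6
  x_2 = (0.08400·90 + 0.53025·220 + 0.12000·220 + 0.27000·270) / 0.323175 = 223.515 / 0.323175 ≈ 691.6
  x_3 = (0.20850·90 + 0.10425·220 + 0.45175·220 + 0.20850·270) / 0.323175 = 197.38 / 0.323175 ≈ 610.8
  x_4 = (0.14700·90 + 0.12000·220 + 0.21000·220 + 0.47250·270) / 0.323175 = 213.405 / 0.323175 ≈ 660.3

x_3 = 610.8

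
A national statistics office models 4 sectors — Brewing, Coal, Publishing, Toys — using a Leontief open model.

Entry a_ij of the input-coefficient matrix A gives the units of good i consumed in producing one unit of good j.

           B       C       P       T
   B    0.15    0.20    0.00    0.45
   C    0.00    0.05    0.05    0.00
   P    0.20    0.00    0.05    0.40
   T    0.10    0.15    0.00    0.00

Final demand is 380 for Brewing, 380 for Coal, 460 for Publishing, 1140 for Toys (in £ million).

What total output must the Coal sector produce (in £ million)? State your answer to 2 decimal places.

I − A =
  [   0.85    -0.20     0.00    -0.45]
  [   0.00     0.95    -0.05     0.00]
  [  -0.20     0.00     0.95    -0.40]
  [  -0.10    -0.15     0.00     1.00]
Compute the cofactors C_ij = (−1)^(i+j)·(3×3 minor ij) of I−A; the adjugate is their transpose:
adj(I−A) = Cᵀ =
  [ 0.899500   0.254125   0.013375   0.410125]
  [ 0.012000   0.764750   0.040250   0.021500]
  [ 0.228000   0.112500   0.764750   0.408500]
  [ 0.091750   0.140125   0.007375   0.765125]
det(I−A) = Σ_j (I−A)_1j·C_1j = (0.85)(0.899500) + (-0.20)(0.012000) + (0.00)(0.228000) + (-0.45)(0.091750) = 0.7208875
(I − A)⁻¹ = adj(I−A) / det(I−A) ≈
  [   1.2478     0.3525     0.0186     0.5689]
  [   0.0166     1.0608     0.0558     0.0298]
  [   0.3163     0.1561     1.0608     0.5667]
  [   0.1273     0.1944     0.0102     1.0614]
x = (I − A)⁻¹ d = adj(I−A)·d / det(I−A), with det(I−A) = 0.7208875:
  x_B = (0.899500·380 + 0.254125·380 + 0.013375·460 + 0.410125·1140) / 0.7208875 = 912.0725 / 0.7208875 ≈ 1265.21
  x_C = (0.012000·380 + 0.764750·380 + 0.040250·460 + 0.021500·1140) / 0.7208875 = 338.19 / 0.7208875 ≈ 469.13
  x_P = (0.228000·380 + 0.112500·380 + 0.764750·460 + 0.408500·1140) / 0.7208875 = 946.865 / 0.7208875 ≈ 1313.47
  x_T = (0.091750·380 + 0.140125·380 + 0.007375·460 + 0.765125·1140) / 0.7208875 = 963.7475 / 0.7208875 ≈ 1336.89

x_C = 469.13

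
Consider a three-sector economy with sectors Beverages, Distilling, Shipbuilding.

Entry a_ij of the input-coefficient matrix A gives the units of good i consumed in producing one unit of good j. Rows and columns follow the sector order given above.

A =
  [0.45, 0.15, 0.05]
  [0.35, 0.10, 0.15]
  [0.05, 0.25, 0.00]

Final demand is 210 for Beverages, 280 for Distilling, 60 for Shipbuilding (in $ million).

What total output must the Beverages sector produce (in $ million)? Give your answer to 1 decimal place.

I − A =
  [   0.55    -0.15    -0.05]
  [  -0.35     0.90    -0.15]
  [  -0.05    -0.25     1.00]
Cofactors of I−A, C_ij = (−1)^(i+j)·(minor ij) (rows/columns in the sector order above):
  C_11 = (0.90)(1.00) − (-0.15)(-0.25) = 0.8625
  C_12 = −[(-0.35)(1.00) − (-0.15)(-0.05)] = 0.3575
  C_13 = (-0.35)(-0.25) − (0.90)(-0.05) = 0.1325
  C_21 = −[(-0.15)(1.00) − (-0.05)(-0.25)] = 0.1625
  C_22 = (0.55)(1.00) − (-0.05)(-0.05) = 0.5475
  C_23 = −[(0.55)(-0.25) − (-0.15)(-0.05)] = 0.1450
  C_31 = (-0.15)(-0.15) − (-0.05)(0.90) = 0.0675
  C_32 = −[(0.55)(-0.15) − (-0.05)(-0.35)] = 0.1000
  C_33 = (0.55)(0.90) − (-0.15)(-0.35) = 0.4425
det(I−A) = Σ_j (I−A)_1j·C_1j = (0.55)(0.8625) + (-0.15)(0.3575) + (-0.05)(0.1325) = 0.414125
adj(I−A) = Cᵀ =
  [ 0.8625   0.1625   0.0675]
  [ 0.3575   0.5475   0.1000]
  [ 0.1325   0.1450   0.4425]
(I − A)⁻¹ = adj(I−A) / det(I−A) ≈
  [   2.0827     0.3924     0.1630]
  [   0.8633     1.3221     0.2415]
  [   0.3200     0.3501     1.0685]
x = (I − A)⁻¹ d = adj(I−A)·d / det(I−A), with det(I−A) = 0.414125:
  x_1 = (0.8625·210 + 0.1625·280 + 0.0675·60) / 0.414125 = 230.675 / 0.414125 ≈ 557.0
  x_2 = (0.3575·210 + 0.5475·280 + 0.1000·60) / 0.414125 = 234.375 / 0.414125 ≈ 566.0
  x_3 = (0.1325·210 + 0.1450·280 + 0.4425·60) / 0.414125 = 94.975 / 0.414125 ≈ 229.3

x_1 = 557.0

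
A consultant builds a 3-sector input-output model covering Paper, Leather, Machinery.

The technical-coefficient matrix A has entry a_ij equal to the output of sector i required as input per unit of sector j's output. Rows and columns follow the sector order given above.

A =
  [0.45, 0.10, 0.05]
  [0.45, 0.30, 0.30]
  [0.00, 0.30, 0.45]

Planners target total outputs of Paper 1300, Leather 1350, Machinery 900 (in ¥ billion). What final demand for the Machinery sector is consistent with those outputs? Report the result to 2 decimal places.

d_3 = 90.00

I − A =
  [   0.55    -0.10    -0.05]
  [  -0.45     0.70    -0.30]
  [   0.00    -0.30     0.55]
d = (I − A) x:
  d_1 = (+0.55)·1300 + (-0.10)·1350 + (-0.05)·900 = 535.00
  d_2 = (-0.45)·1300 + (+0.70)·1350 + (-0.30)·900 = 90.00
  d_3 = (+0.00)·1300 + (-0.30)·1350 + (+0.55)·900 = 90.00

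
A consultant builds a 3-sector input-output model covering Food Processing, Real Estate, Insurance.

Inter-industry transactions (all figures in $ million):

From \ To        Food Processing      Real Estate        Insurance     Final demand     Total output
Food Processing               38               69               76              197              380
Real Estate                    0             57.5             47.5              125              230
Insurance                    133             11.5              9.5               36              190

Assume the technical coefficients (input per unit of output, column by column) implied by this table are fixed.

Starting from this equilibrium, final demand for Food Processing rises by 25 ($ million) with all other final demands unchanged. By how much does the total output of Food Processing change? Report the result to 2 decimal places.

Δx_F = 35.09

Technical coefficients a_ij = z_ij / X_j:
  a_FF = 38/380 = 0.10, a_RF = 0/380 = 0.00, a_IF = 133/380 = 0.35
  a_FR = 69/230 = 0.30, a_RR = 57.5/230 = 0.25, a_IR = 11.5/230 = 0.05
  a_FI = 76/190 = 0.40, a_RI = 47.5/190 = 0.25, a_II = 9.5/190 = 0.05
I − A =
  [   0.90    -0.30    -0.40]
  [   0.00     0.75    -0.25]
  [  -0.35    -0.05     0.95]
Cofactors of I−A, C_ij = (−1)^(i+j)·(minor ij) (rows/columns in the sector order above):
  C_11 = (0.75)(0.95) − (-0.25)(-0.05) = 0.7000
  C_12 = −[(0.00)(0.95) − (-0.25)(-0.35)] = 0.0875
  C_13 = (0.00)(-0.05) − (0.75)(-0.35) = 0.2625
  C_21 = −[(-0.30)(0.95) − (-0.40)(-0.05)] = 0.3050
  C_22 = (0.90)(0.95) − (-0.40)(-0.35) = 0.7150
  C_23 = −[(0.90)(-0.05) − (-0.30)(-0.35)] = 0.1500
  C_31 = (-0.30)(-0.25) − (-0.40)(0.75) = 0.3750
  C_32 = −[(0.90)(-0.25) − (-0.40)(0.00)] = 0.2250
  C_33 = (0.90)(0.75) − (-0.30)(0.00) = 0.6750
det(I−A) = Σ_j (I−A)_1j·C_1j = (0.90)(0.7000) + (-0.30)(0.0875) + (-0.40)(0.2625) = 0.49875
adj(I−A) = Cᵀ =
  [ 0.7000   0.3050   0.3750]
  [ 0.0875   0.7150   0.2250]
  [ 0.2625   0.1500   0.6750]
(I − A)⁻¹ = adj(I−A) / det(I−A) ≈
  [   1.4035     0.6115     0.7519]
  [   0.1754     1.4336     0.4511]
  [   0.5263     0.3008     1.3534]
Δx = (I − A)⁻¹ Δd with Δd having +25 in the Food Processing component and 0 elsewhere.
So Δx_F = L_FF · (+25), where L_FF = adj(I−A)_FF / det(I−A) = 0.7000 / 0.49875.
Δx_F = 0.7000 × (+25) / 0.49875 = 17.50 / 0.49875 ≈ 35.09.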